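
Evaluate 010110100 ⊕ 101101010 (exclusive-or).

XOR: 1 when bits differ
  010110100
^ 101101010
-----------
  111011110
Decimal: 180 ^ 362 = 478



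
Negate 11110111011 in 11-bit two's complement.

Original (sign bit 1, negative): 11110111011
Step 1 - Invert all bits: 00001000100
Step 2 - Add 1: 00001000101
Verification: 11110111011 + 00001000101 = 100000000000; discarding the end carry (carry out of the top bit) leaves the 11-bit value 00000000000, as required for x + (-x)



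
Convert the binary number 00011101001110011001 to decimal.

Sum of powers of 2 for each 1-bit:
2^0 + 2^3 + 2^4 + 2^7 + 2^8 + 2^9 + 2^12 + 2^14 + 2^15 + 2^16
= 1 + 8 + 16 + 128 + 256 + 512 + 4096 + 16384 + 32768 + 65536
= 119705



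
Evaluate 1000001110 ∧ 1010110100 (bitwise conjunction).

AND: 1 only when both bits are 1
  1000001110
& 1010110100
------------
  1000000100
Decimal: 526 & 692 = 516



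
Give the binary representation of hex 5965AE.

Convert each hex digit to 4 bits:
  5 = 0101
  9 = 1001
  6 = 0110
  5 = 0101
  A = 1010
  E = 1110
Concatenate: 010110010110010110101110



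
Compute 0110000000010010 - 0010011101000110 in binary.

Method 1 - Direct subtraction (column by column from the right: bit − bit − borrow-in; if negative, add 2 and borrow 1 from the next column):
borrow: 0111111110011000
        0110000000010010
-       0010011101000110
------------------------
        0011100011001100

Method 2 - Add two's complement:
Two's complement of 0010011101000110: invert → 1101100010111001, add 1 → 1101100010111010
  0110000000010010
+ 1101100010111010
------------------
 10011100011001100  (end carry out of the top bit = 1)
Discarding the end carry: 0011100011001100
Decimal check:
  0110000000010010 = 16384 + 8192 + 16 + 2 = 24594
  0010011101000110 = 8192 + 1024 + 512 + 256 + 64 + 4 + 2 = 10054
  24594 - 10054 = 14540, and 0011100011001100 = 8192 + 4096 + 2048 + 128 + 64 + 8 + 4 = 14540 ✓



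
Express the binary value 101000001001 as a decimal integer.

Sum of powers of 2 for each 1-bit:
2^0 + 2^3 + 2^9 + 2^11
= 1 + 8 + 512 + 2048
= 2569



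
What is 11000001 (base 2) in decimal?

Sum of powers of 2 for each 1-bit:
2^0 + 2^6 + 2^7
= 1 + 64 + 128
= 193



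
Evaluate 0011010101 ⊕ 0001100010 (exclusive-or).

XOR: 1 when bits differ
  0011010101
^ 0001100010
------------
  0010110111
Decimal: 213 ^ 98 = 183



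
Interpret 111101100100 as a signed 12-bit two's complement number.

Binary: 111101100100
Sign bit: 1 (negative)
Invert: 000010011011
Add 1:  000010011100
Magnitude: 000010011100 = 128 + 16 + 8 + 4 = 156
Value: -156



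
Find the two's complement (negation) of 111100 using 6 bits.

Original (sign bit 1, negative): 111100
Step 1 - Invert all bits: 000011
Step 2 - Add 1: 000100
Verification: 111100 + 000100 = 1000000; discarding the end carry (carry out of the top bit) leaves the 6-bit value 000000, as required for x + (-x)



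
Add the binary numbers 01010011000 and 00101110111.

Add column by column from the right: bit + bit + carry-in; write the sum mod 2, carry 1 when the sum is 2 or 3.
carry:  11111100000
        01010011000
+       00101110111
-------------------
       010000001111
(the carry out of the leftmost column, 0, becomes the leading bit)
Decimal check:
  01010011000 = 512 + 128 + 16 + 8 = 664
  00101110111 = 256 + 64 + 32 + 16 + 4 + 2 + 1 = 375
  664 + 375 = 1039, and 010000001111 = 1024 + 8 + 4 + 2 + 1 = 1039 ✓



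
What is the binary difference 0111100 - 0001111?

Method 1 - Direct subtraction (column by column from the right: bit − bit − borrow-in; if negative, add 2 and borrow 1 from the next column):
borrow: 0011110
        0111100
-       0001111
---------------
        0101101

Method 2 - Add two's complement:
Two's complement of 0001111: invert → 1110000, add 1 → 1110001
  0111100
+ 1110001
---------
 10101101  (end carry out of the top bit = 1)
Discarding the end carry: 0101101
Decimal check:
  0111100 = 32 + 16 + 8 + 4 = 60
  0001111 = 8 + 4 + 2 + 1 = 15
  60 - 15 = 45, and 0101101 = 32 + 8 + 4 + 1 = 45 ✓



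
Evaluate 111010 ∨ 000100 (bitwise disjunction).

OR: 1 when either bit is 1
  111010
| 000100
--------
  111110
Decimal: 58 | 4 = 62



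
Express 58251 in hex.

Using repeated division by 16 (digits 10–15 are A–F):
58251 ÷ 16 = 3640 remainder 11 (B)
3640 ÷ 16 = 227 remainder 8
227 ÷ 16 = 14 remainder 3
14 ÷ 16 = 0 remainder 14 (E)
Reading remainders bottom to top: E38B



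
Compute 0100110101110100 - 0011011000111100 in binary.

Method 1 - Direct subtraction (column by column from the right: bit − bit − borrow-in; if negative, add 2 and borrow 1 from the next column):
borrow: 0110110001110000
        0100110101110100
-       0011011000111100
------------------------
        0001011100111000

Method 2 - Add two's complement:
Two's complement of 0011011000111100: invert → 1100100111000011, add 1 → 1100100111000100
  0100110101110100
+ 1100100111000100
------------------
 10001011100111000  (end carry out of the top bit = 1)
Discarding the end carry: 0001011100111000
Decimal check:
  0100110101110100 = 16384 + 2048 + 1024 + 256 + 64 + 32 + 16 + 4 = 19828
  0011011000111100 = 8192 + 4096 + 1024 + 512 + 32 + 16 + 8 + 4 = 13884
  19828 - 13884 = 5944, and 0001011100111000 = 4096 + 1024 + 512 + 256 + 32 + 16 + 8 = 5944 ✓



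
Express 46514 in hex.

Using repeated division by 16 (digits 10–15 are A–F):
46514 ÷ 16 = 2907 remainder 2
2907 ÷ 16 = 181 remainder 11 (B)
181 ÷ 16 = 11 remainder 5
11 ÷ 16 = 0 remainder 11 (B)
Reading remainders bottom to top: B5B2



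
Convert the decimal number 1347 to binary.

Using repeated division by 2:
1347 ÷ 2 = 673 remainder 1
673 ÷ 2 = 336 remainder 1
336 ÷ 2 = 168 remainder 0
168 ÷ 2 = 84 remainder 0
84 ÷ 2 = 42 remainder 0
42 ÷ 2 = 21 remainder 0
21 ÷ 2 = 10 remainder 1
10 ÷ 2 = 5 remainder 0
5 ÷ 2 = 2 remainder 1
2 ÷ 2 = 1 remainder 0
1 ÷ 2 = 0 remainder 1
Reading remainders bottom to top: 10101000011



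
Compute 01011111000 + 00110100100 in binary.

Add column by column from the right: bit + bit + carry-in; write the sum mod 2, carry 1 when the sum is 2 or 3.
carry:  11111000000
        01011111000
+       00110100100
-------------------
       010010011100
(the carry out of the leftmost column, 0, becomes the leading bit)
Decimal check:
  01011111000 = 512 + 128 + 64 + 32 + 16 + 8 = 760
  00110100100 = 256 + 128 + 32 + 4 = 420
  760 + 420 = 1180, and 010010011100 = 1024 + 128 + 16 + 8 + 4 = 1180 ✓



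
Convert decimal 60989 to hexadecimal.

Using repeated division by 16 (digits 10–15 are A–F):
60989 ÷ 16 = 3811 remainder 13 (D)
3811 ÷ 16 = 238 remainder 3
238 ÷ 16 = 14 remainder 14 (E)
14 ÷ 16 = 0 remainder 14 (E)
Reading remainders bottom to top: EE3D



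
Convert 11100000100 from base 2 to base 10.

Sum of powers of 2 for each 1-bit:
2^2 + 2^8 + 2^9 + 2^10
= 4 + 256 + 512 + 1024
= 1796



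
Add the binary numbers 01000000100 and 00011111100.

Add column by column from the right: bit + bit + carry-in; write the sum mod 2, carry 1 when the sum is 2 or 3.
carry:  00111111000
        01000000100
+       00011111100
-------------------
       001100000000
(the carry out of the leftmost column, 0, becomes the leading bit)
Decimal check:
  01000000100 = 512 + 4 = 516
  00011111100 = 128 + 64 + 32 + 16 + 8 + 4 = 252
  516 + 252 = 768, and 001100000000 = 512 + 256 = 768 ✓



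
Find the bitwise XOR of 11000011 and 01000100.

XOR: 1 when bits differ
  11000011
^ 01000100
----------
  10000111
Decimal: 195 ^ 68 = 135



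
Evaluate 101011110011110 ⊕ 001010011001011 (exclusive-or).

XOR: 1 when bits differ
  101011110011110
^ 001010011001011
-----------------
  100001101010101
Decimal: 22430 ^ 5323 = 17237



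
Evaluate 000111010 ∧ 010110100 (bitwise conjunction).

AND: 1 only when both bits are 1
  000111010
& 010110100
-----------
  000110000
Decimal: 58 & 180 = 48



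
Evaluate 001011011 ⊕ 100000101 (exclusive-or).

XOR: 1 when bits differ
  001011011
^ 100000101
-----------
  101011110
Decimal: 91 ^ 261 = 350



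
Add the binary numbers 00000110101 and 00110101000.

Add column by column from the right: bit + bit + carry-in; write the sum mod 2, carry 1 when the sum is 2 or 3.
carry:  00001000000
        00000110101
+       00110101000
-------------------
       000111011101
(the carry out of the leftmost column, 0, becomes the leading bit)
Decimal check:
  00000110101 = 32 + 16 + 4 + 1 = 53
  00110101000 = 256 + 128 + 32 + 8 = 424
  53 + 424 = 477, and 000111011101 = 256 + 128 + 64 + 16 + 8 + 4 + 1 = 477 ✓



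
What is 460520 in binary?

Using repeated division by 2:
460520 ÷ 2 = 230260 remainder 0
230260 ÷ 2 = 115130 remainder 0
115130 ÷ 2 = 57565 remainder 0
57565 ÷ 2 = 28782 remainder 1
28782 ÷ 2 = 14391 remainder 0
14391 ÷ 2 = 7195 remainder 1
7195 ÷ 2 = 3597 remainder 1
3597 ÷ 2 = 1798 remainder 1
1798 ÷ 2 = 899 remainder 0
899 ÷ 2 = 449 remainder 1
449 ÷ 2 = 224 remainder 1
224 ÷ 2 = 112 remainder 0
112 ÷ 2 = 56 remainder 0
56 ÷ 2 = 28 remainder 0
28 ÷ 2 = 14 remainder 0
14 ÷ 2 = 7 remainder 0
7 ÷ 2 = 3 remainder 1
3 ÷ 2 = 1 remainder 1
1 ÷ 2 = 0 remainder 1
Reading remainders bottom to top: 1110000011011101000



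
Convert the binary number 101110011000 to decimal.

Sum of powers of 2 for each 1-bit:
2^3 + 2^4 + 2^7 + 2^8 + 2^9 + 2^11
= 8 + 16 + 128 + 256 + 512 + 2048
= 2968



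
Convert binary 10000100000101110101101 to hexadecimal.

Group into 4-bit nibbles from right:
  0100 = 4
  0010 = 2
  0000 = 0
  1011 = B
  1010 = A
  1101 = D
Result: 420BAD



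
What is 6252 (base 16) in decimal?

Expand by place value (powers of 16):
6252 = 6 × 16^3 + 2 × 16^2 + 5 × 16^1 + 2 × 16^0
= 6 × 4096 + 2 × 256 + 5 × 16 + 2 × 1
= 24576 + 512 + 80 + 2
= 25170



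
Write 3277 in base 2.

Using repeated division by 2:
3277 ÷ 2 = 1638 remainder 1
1638 ÷ 2 = 819 remainder 0
819 ÷ 2 = 409 remainder 1
409 ÷ 2 = 204 remainder 1
204 ÷ 2 = 102 remainder 0
102 ÷ 2 = 51 remainder 0
51 ÷ 2 = 25 remainder 1
25 ÷ 2 = 12 remainder 1
12 ÷ 2 = 6 remainder 0
6 ÷ 2 = 3 remainder 0
3 ÷ 2 = 1 remainder 1
1 ÷ 2 = 0 remainder 1
Reading remainders bottom to top: 110011001101



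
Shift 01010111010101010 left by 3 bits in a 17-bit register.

Original: 01010111010101010 (decimal 44714)
Shift left by 3 positions
Append 3 zeros on the right and drop the 3 high bits that overflow the 17-bit width
Result: 10111010101010000 (decimal 95568)
Equivalent: 44714 << 3 = 44714 × 2^3 = 357712, truncated to 17 bits = 95568



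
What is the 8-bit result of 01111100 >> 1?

Original: 01111100 (decimal 124)
Shift right by 1 position
Drop the 1 low bit; fill with zero on the left
Result: 00111110 (decimal 62)
Equivalent: 124 >> 1 = 124 ÷ 2^1 = 62



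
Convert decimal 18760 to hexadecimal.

Using repeated division by 16 (digits 10–15 are A–F):
18760 ÷ 16 = 1172 remainder 8
1172 ÷ 16 = 73 remainder 4
73 ÷ 16 = 4 remainder 9
4 ÷ 16 = 0 remainder 4
Reading remainders bottom to top: 4948



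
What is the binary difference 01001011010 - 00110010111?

Method 1 - Direct subtraction (column by column from the right: bit − bit − borrow-in; if negative, add 2 and borrow 1 from the next column):
borrow: 01100001110
        01001011010
-       00110010111
-------------------
        00011000011

Method 2 - Add two's complement:
Two's complement of 00110010111: invert → 11001101000, add 1 → 11001101001
  01001011010
+ 11001101001
-------------
 100011000011  (end carry out of the top bit = 1)
Discarding the end carry: 00011000011
Decimal check:
  01001011010 = 512 + 64 + 16 + 8 + 2 = 602
  00110010111 = 256 + 128 + 16 + 4 + 2 + 1 = 407
  602 - 407 = 195, and 00011000011 = 128 + 64 + 2 + 1 = 195 ✓



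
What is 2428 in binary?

Using repeated division by 2:
2428 ÷ 2 = 1214 remainder 0
1214 ÷ 2 = 607 remainder 0
607 ÷ 2 = 303 remainder 1
303 ÷ 2 = 151 remainder 1
151 ÷ 2 = 75 remainder 1
75 ÷ 2 = 37 remainder 1
37 ÷ 2 = 18 remainder 1
18 ÷ 2 = 9 remainder 0
9 ÷ 2 = 4 remainder 1
4 ÷ 2 = 2 remainder 0
2 ÷ 2 = 1 remainder 0
1 ÷ 2 = 0 remainder 1
Reading remainders bottom to top: 100101111100



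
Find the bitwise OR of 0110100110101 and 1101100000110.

OR: 1 when either bit is 1
  0110100110101
| 1101100000110
---------------
  1111100110111
Decimal: 3381 | 6918 = 7991



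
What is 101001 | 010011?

OR: 1 when either bit is 1
  101001
| 010011
--------
  111011
Decimal: 41 | 19 = 59



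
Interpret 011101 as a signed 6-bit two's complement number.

Binary: 011101
Sign bit: 0 (non-negative)
Read directly as an unsigned value:
011101 = 16 + 8 + 4 + 1 = 29
Value: 29



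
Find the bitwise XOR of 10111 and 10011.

XOR: 1 when bits differ
  10111
^ 10011
-------
  00100
Decimal: 23 ^ 19 = 4



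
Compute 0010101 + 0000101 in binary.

Add column by column from the right: bit + bit + carry-in; write the sum mod 2, carry 1 when the sum is 2 or 3.
carry:  0001010
        0010101
+       0000101
---------------
       00011010
(the carry out of the leftmost column, 0, becomes the leading bit)
Decimal check:
  0010101 = 16 + 4 + 1 = 21
  0000101 = 4 + 1 = 5
  21 + 5 = 26, and 00011010 = 16 + 8 + 2 = 26 ✓



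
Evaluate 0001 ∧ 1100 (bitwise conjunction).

AND: 1 only when both bits are 1
  0001
& 1100
------
  0000
Decimal: 1 & 12 = 0



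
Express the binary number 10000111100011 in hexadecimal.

Group into 4-bit nibbles from right:
  0010 = 2
  0001 = 1
  1110 = E
  0011 = 3
Result: 21E3



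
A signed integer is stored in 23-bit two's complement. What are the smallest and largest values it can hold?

For 23-bit two's complement:
Minimum: -2^22 = -4194304
Maximum: 2^22 - 1 = 4194303



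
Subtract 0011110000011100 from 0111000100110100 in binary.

Method 1 - Direct subtraction (column by column from the right: bit − bit − borrow-in; if negative, add 2 and borrow 1 from the next column):
borrow: 0111100000110000
        0111000100110100
-       0011110000011100
------------------------
        0011010100011000

Method 2 - Add two's complement:
Two's complement of 0011110000011100: invert → 1100001111100011, add 1 → 1100001111100100
  0111000100110100
+ 1100001111100100
------------------
 10011010100011000  (end carry out of the top bit = 1)
Discarding the end carry: 0011010100011000
Decimal check:
  0111000100110100 = 16384 + 8192 + 4096 + 256 + 32 + 16 + 4 = 28980
  0011110000011100 = 8192 + 4096 + 2048 + 1024 + 16 + 8 + 4 = 15388
  28980 - 15388 = 13592, and 0011010100011000 = 8192 + 4096 + 1024 + 256 + 16 + 8 = 13592 ✓



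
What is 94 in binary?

Using repeated division by 2:
94 ÷ 2 = 47 remainder 0
47 ÷ 2 = 23 remainder 1
23 ÷ 2 = 11 remainder 1
11 ÷ 2 = 5 remainder 1
5 ÷ 2 = 2 remainder 1
2 ÷ 2 = 1 remainder 0
1 ÷ 2 = 0 remainder 1
Reading remainders bottom to top: 1011110



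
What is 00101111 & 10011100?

AND: 1 only when both bits are 1
  00101111
& 10011100
----------
  00001100
Decimal: 47 & 156 = 12



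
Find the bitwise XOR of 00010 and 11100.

XOR: 1 when bits differ
  00010
^ 11100
-------
  11110
Decimal: 2 ^ 28 = 30



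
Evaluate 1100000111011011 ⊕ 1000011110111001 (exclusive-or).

XOR: 1 when bits differ
  1100000111011011
^ 1000011110111001
------------------
  0100011001100010
Decimal: 49627 ^ 34745 = 18018



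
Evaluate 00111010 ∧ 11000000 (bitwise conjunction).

AND: 1 only when both bits are 1
  00111010
& 11000000
----------
  00000000
Decimal: 58 & 192 = 0



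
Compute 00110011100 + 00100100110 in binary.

Add column by column from the right: bit + bit + carry-in; write the sum mod 2, carry 1 when the sum is 2 or 3.
carry:  01001111000
        00110011100
+       00100100110
-------------------
       001011000010
(the carry out of the leftmost column, 0, becomes the leading bit)
Decimal check:
  00110011100 = 256 + 128 + 16 + 8 + 4 = 412
  00100100110 = 256 + 32 + 4 + 2 = 294
  412 + 294 = 706, and 001011000010 = 512 + 128 + 64 + 2 = 706 ✓



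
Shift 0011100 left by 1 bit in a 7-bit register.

Original: 0011100 (decimal 28)
Shift left by 1 position
Append 1 zero on the right
Result: 0111000 (decimal 56)
Equivalent: 28 << 1 = 28 × 2^1 = 56



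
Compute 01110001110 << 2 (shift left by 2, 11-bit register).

Original: 01110001110 (decimal 910)
Shift left by 2 positions
Append 2 zeros on the right and drop the 2 high bits that overflow the 11-bit width
Result: 11000111000 (decimal 1592)
Equivalent: 910 << 2 = 910 × 2^2 = 3640, truncated to 11 bits = 1592



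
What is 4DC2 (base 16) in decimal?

Expand by place value (powers of 16):
Digit values: D = 13, C = 12
4DC2 = 4 × 16^3 + 13 × 16^2 + 12 × 16^1 + 2 × 16^0
= 4 × 4096 + 13 × 256 + 12 × 16 + 2 × 1
= 16384 + 3328 + 192 + 2
= 19906



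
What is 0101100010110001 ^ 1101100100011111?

XOR: 1 when bits differ
  0101100010110001
^ 1101100100011111
------------------
  1000000110101110
Decimal: 22705 ^ 55583 = 33198



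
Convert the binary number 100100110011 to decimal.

Sum of powers of 2 for each 1-bit:
2^0 + 2^1 + 2^4 + 2^5 + 2^8 + 2^11
= 1 + 2 + 16 + 32 + 256 + 2048
= 2355



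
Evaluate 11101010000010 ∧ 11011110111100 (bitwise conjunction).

AND: 1 only when both bits are 1
  11101010000010
& 11011110111100
----------------
  11001010000000
Decimal: 14978 & 14268 = 12928



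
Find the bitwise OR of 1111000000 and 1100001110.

OR: 1 when either bit is 1
  1111000000
| 1100001110
------------
  1111001110
Decimal: 960 | 782 = 974



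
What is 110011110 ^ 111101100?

XOR: 1 when bits differ
  110011110
^ 111101100
-----------
  001110010
Decimal: 414 ^ 492 = 114



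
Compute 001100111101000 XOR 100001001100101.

XOR: 1 when bits differ
  001100111101000
^ 100001001100101
-----------------
  101101110001101
Decimal: 6632 ^ 16997 = 23437



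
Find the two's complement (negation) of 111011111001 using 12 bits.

Original (sign bit 1, negative): 111011111001
Step 1 - Invert all bits: 000100000110
Step 2 - Add 1: 000100000111
Verification: 111011111001 + 000100000111 = 1000000000000; discarding the end carry (carry out of the top bit) leaves the 12-bit value 000000000000, as required for x + (-x)



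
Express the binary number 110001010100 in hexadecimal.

Group into 4-bit nibbles from right:
  1100 = C
  0101 = 5
  0100 = 4
Result: C54



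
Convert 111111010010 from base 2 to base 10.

Sum of powers of 2 for each 1-bit:
2^1 + 2^4 + 2^6 + 2^7 + 2^8 + 2^9 + 2^10 + 2^11
= 2 + 16 + 64 + 128 + 256 + 512 + 1024 + 2048
= 4050



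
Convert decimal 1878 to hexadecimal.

Using repeated division by 16 (digits 10–15 are A–F):
1878 ÷ 16 = 117 remainder 6
117 ÷ 16 = 7 remainder 5
7 ÷ 16 = 0 remainder 7
Reading remainders bottom to top: 756



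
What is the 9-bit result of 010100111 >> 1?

Original: 010100111 (decimal 167)
Shift right by 1 position
Drop the 1 low bit; fill with zero on the left
Result: 001010011 (decimal 83)
Equivalent: 167 >> 1 = 167 ÷ 2^1 = 83



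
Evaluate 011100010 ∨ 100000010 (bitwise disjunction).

OR: 1 when either bit is 1
  011100010
| 100000010
-----------
  111100010
Decimal: 226 | 258 = 482



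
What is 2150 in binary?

Using repeated division by 2:
2150 ÷ 2 = 1075 remainder 0
1075 ÷ 2 = 537 remainder 1
537 ÷ 2 = 268 remainder 1
268 ÷ 2 = 134 remainder 0
134 ÷ 2 = 67 remainder 0
67 ÷ 2 = 33 remainder 1
33 ÷ 2 = 16 remainder 1
16 ÷ 2 = 8 remainder 0
8 ÷ 2 = 4 remainder 0
4 ÷ 2 = 2 remainder 0
2 ÷ 2 = 1 remainder 0
1 ÷ 2 = 0 remainder 1
Reading remainders bottom to top: 100001100110



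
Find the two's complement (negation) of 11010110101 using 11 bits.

Original (sign bit 1, negative): 11010110101
Step 1 - Invert all bits: 00101001010
Step 2 - Add 1: 00101001011
Verification: 11010110101 + 00101001011 = 100000000000; discarding the end carry (carry out of the top bit) leaves the 11-bit value 00000000000, as required for x + (-x)



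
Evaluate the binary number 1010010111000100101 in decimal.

Sum of powers of 2 for each 1-bit:
2^0 + 2^2 + 2^5 + 2^9 + 2^10 + 2^11 + 2^13 + 2^16 + 2^18
= 1 + 4 + 32 + 512 + 1024 + 2048 + 8192 + 65536 + 262144
= 339493



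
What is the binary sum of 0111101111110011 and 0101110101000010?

Add column by column from the right: bit + bit + carry-in; write the sum mod 2, carry 1 when the sum is 2 or 3.
carry:  1111111110000100
        0111101111110011
+       0101110101000010
------------------------
       01101100100110101
(the carry out of the leftmost column, 0, becomes the leading bit)
Decimal check:
  0111101111110011 = 16384 + 8192 + 4096 + 2048 + 512 + 256 + 128 + 64 + 32 + 16 + 2 + 1 = 31731
  0101110101000010 = 16384 + 4096 + 2048 + 1024 + 256 + 64 + 2 = 23874
  31731 + 23874 = 55605, and 01101100100110101 = 32768 + 16384 + 4096 + 2048 + 256 + 32 + 16 + 4 + 1 = 55605 ✓



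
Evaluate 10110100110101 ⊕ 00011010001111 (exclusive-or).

XOR: 1 when bits differ
  10110100110101
^ 00011010001111
----------------
  10101110111010
Decimal: 11573 ^ 1679 = 11194



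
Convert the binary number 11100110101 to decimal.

Sum of powers of 2 for each 1-bit:
2^0 + 2^2 + 2^4 + 2^5 + 2^8 + 2^9 + 2^10
= 1 + 4 + 16 + 32 + 256 + 512 + 1024
= 1845



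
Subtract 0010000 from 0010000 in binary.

Method 1 - Direct subtraction (column by column from the right: bit − bit − borrow-in; if negative, add 2 and borrow 1 from the next column):
borrow: 0000000
        0010000
-       0010000
---------------
        0000000

Method 2 - Add two's complement:
Two's complement of 0010000: invert → 1101111, add 1 → 1110000
  0010000
+ 1110000
---------
 10000000  (end carry out of the top bit = 1)
Discarding the end carry: 0000000
Decimal check:
  0010000 = 16
  0010000 = 16
  16 - 16 = 0, and 0000000 = 0 ✓



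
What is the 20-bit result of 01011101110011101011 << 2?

Original: 01011101110011101011 (decimal 384235)
Shift left by 2 positions
Append 2 zeros on the right and drop the 2 high bits that overflow the 20-bit width
Result: 01110111001110101100 (decimal 488364)
Equivalent: 384235 << 2 = 384235 × 2^2 = 1536940, truncated to 20 bits = 488364



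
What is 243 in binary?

Using repeated division by 2:
243 ÷ 2 = 121 remainder 1
121 ÷ 2 = 60 remainder 1
60 ÷ 2 = 30 remainder 0
30 ÷ 2 = 15 remainder 0
15 ÷ 2 = 7 remainder 1
7 ÷ 2 = 3 remainder 1
3 ÷ 2 = 1 remainder 1
1 ÷ 2 = 0 remainder 1
Reading remainders bottom to top: 11110011



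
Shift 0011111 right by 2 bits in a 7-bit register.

Original: 0011111 (decimal 31)
Shift right by 2 positions
Drop the 2 low bits; fill with zeros on the left
Result: 0000111 (decimal 7)
Equivalent: 31 >> 2 = 31 ÷ 2^2 = 7



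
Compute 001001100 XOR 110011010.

XOR: 1 when bits differ
  001001100
^ 110011010
-----------
  111010110
Decimal: 76 ^ 410 = 470



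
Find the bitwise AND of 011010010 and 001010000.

AND: 1 only when both bits are 1
  011010010
& 001010000
-----------
  001010000
Decimal: 210 & 80 = 80



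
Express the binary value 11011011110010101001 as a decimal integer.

Sum of powers of 2 for each 1-bit:
2^0 + 2^3 + 2^5 + 2^7 + 2^10 + 2^11 + 2^12 + 2^13 + 2^15 + 2^16 + 2^18 + 2^19
= 1 + 8 + 32 + 128 + 1024 + 2048 + 4096 + 8192 + 32768 + 65536 + 262144 + 524288
= 900265



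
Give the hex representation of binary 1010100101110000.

Group into 4-bit nibbles from right:
  1010 = A
  1001 = 9
  0111 = 7
  0000 = 0
Result: A970



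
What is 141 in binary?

Using repeated division by 2:
141 ÷ 2 = 70 remainder 1
70 ÷ 2 = 35 remainder 0
35 ÷ 2 = 17 remainder 1
17 ÷ 2 = 8 remainder 1
8 ÷ 2 = 4 remainder 0
4 ÷ 2 = 2 remainder 0
2 ÷ 2 = 1 remainder 0
1 ÷ 2 = 0 remainder 1
Reading remainders bottom to top: 10001101



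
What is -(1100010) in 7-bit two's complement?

Original (sign bit 1, negative): 1100010
Step 1 - Invert all bits: 0011101
Step 2 - Add 1: 0011110
Verification: 1100010 + 0011110 = 10000000; discarding the end carry (carry out of the top bit) leaves the 7-bit value 0000000, as required for x + (-x)



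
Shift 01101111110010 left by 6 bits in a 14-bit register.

Original: 01101111110010 (decimal 7154)
Shift left by 6 positions
Append 6 zeros on the right and drop the 6 high bits that overflow the 14-bit width
Result: 11110010000000 (decimal 15488)
Equivalent: 7154 << 6 = 7154 × 2^6 = 457856, truncated to 14 bits = 15488



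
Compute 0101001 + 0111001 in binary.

Add column by column from the right: bit + bit + carry-in; write the sum mod 2, carry 1 when the sum is 2 or 3.
carry:  1110010
        0101001
+       0111001
---------------
       01100010
(the carry out of the leftmost column, 0, becomes the leading bit)
Decimal check:
  0101001 = 32 + 8 + 1 = 41
  0111001 = 32 + 16 + 8 + 1 = 57
  41 + 57 = 98, and 01100010 = 64 + 32 + 2 = 98 ✓



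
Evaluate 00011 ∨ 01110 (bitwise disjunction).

OR: 1 when either bit is 1
  00011
| 01110
-------
  01111
Decimal: 3 | 14 = 15



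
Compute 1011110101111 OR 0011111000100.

OR: 1 when either bit is 1
  1011110101111
| 0011111000100
---------------
  1011111101111
Decimal: 6063 | 1988 = 6127



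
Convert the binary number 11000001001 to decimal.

Sum of powers of 2 for each 1-bit:
2^0 + 2^3 + 2^9 + 2^10
= 1 + 8 + 512 + 1024
= 1545



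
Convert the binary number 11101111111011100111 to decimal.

Sum of powers of 2 for each 1-bit:
2^0 + 2^1 + 2^2 + 2^5 + 2^6 + 2^7 + 2^9 + 2^10 + 2^11 + 2^12 + 2^13 + 2^14 + 2^15 + 2^17 + 2^18 + 2^19
= 1 + 2 + 4 + 32 + 64 + 128 + 512 + 1024 + 2048 + 4096 + 8192 + 16384 + 32768 + 131072 + 262144 + 524288
= 982759



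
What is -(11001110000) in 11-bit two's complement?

Original (sign bit 1, negative): 11001110000
Step 1 - Invert all bits: 00110001111
Step 2 - Add 1: 00110010000
Verification: 11001110000 + 00110010000 = 100000000000; discarding the end carry (carry out of the top bit) leaves the 11-bit value 00000000000, as required for x + (-x)



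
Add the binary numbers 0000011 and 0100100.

Add column by column from the right: bit + bit + carry-in; write the sum mod 2, carry 1 when the sum is 2 or 3.
carry:  0000000
        0000011
+       0100100
---------------
       00100111
(the carry out of the leftmost column, 0, becomes the leading bit)
Decimal check:
  0000011 = 2 + 1 = 3
  0100100 = 32 + 4 = 36
  3 + 36 = 39, and 00100111 = 32 + 4 + 2 + 1 = 39 ✓



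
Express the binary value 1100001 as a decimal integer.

Sum of powers of 2 for each 1-bit:
2^0 + 2^5 + 2^6
= 1 + 32 + 64
= 97



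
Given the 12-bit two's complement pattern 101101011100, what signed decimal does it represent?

Binary: 101101011100
Sign bit: 1 (negative)
Invert: 010010100011
Add 1:  010010100100
Magnitude: 010010100100 = 1024 + 128 + 32 + 4 = 1188
Value: -1188



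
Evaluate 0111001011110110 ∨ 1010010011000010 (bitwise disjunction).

OR: 1 when either bit is 1
  0111001011110110
| 1010010011000010
------------------
  1111011011110110
Decimal: 29430 | 42178 = 63222



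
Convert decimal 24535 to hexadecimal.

Using repeated division by 16 (digits 10–15 are A–F):
24535 ÷ 16 = 1533 remainder 7
1533 ÷ 16 = 95 remainder 13 (D)
95 ÷ 16 = 5 remainder 15 (F)
5 ÷ 16 = 0 remainder 5
Reading remainders bottom to top: 5FD7



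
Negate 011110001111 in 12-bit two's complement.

Original: 011110001111
Step 1 - Invert all bits: 100001110000
Step 2 - Add 1: 100001110001
Verification: 011110001111 + 100001110001 = 1000000000000; discarding the end carry (carry out of the top bit) leaves the 12-bit value 000000000000, as required for x + (-x)



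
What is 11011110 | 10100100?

OR: 1 when either bit is 1
  11011110
| 10100100
----------
  11111110
Decimal: 222 | 164 = 254



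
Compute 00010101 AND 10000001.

AND: 1 only when both bits are 1
  00010101
& 10000001
----------
  00000001
Decimal: 21 & 129 = 1



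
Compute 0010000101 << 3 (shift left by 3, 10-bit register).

Original: 0010000101 (decimal 133)
Shift left by 3 positions
Append 3 zeros on the right and drop the 3 high bits that overflow the 10-bit width
Result: 0000101000 (decimal 40)
Equivalent: 133 << 3 = 133 × 2^3 = 1064, truncated to 10 bits = 40



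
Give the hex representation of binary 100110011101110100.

Group into 4-bit nibbles from right:
  0010 = 2
  0110 = 6
  0111 = 7
  0111 = 7
  0100 = 4
Result: 26774



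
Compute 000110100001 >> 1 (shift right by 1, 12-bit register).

Original: 000110100001 (decimal 417)
Shift right by 1 position
Drop the 1 low bit; fill with zero on the left
Result: 000011010000 (decimal 208)
Equivalent: 417 >> 1 = 417 ÷ 2^1 = 208



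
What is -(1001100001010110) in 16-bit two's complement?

Original (sign bit 1, negative): 1001100001010110
Step 1 - Invert all bits: 0110011110101001
Step 2 - Add 1: 0110011110101010
Verification: 1001100001010110 + 0110011110101010 = 10000000000000000; discarding the end carry (carry out of the top bit) leaves the 16-bit value 0000000000000000, as required for x + (-x)



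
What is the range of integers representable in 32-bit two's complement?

For 32-bit two's complement:
Minimum: -2^31 = -2147483648
Maximum: 2^31 - 1 = 2147483647



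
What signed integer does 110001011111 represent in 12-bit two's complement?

Binary: 110001011111
Sign bit: 1 (negative)
Invert: 001110100000
Add 1:  001110100001
Magnitude: 001110100001 = 512 + 256 + 128 + 32 + 1 = 929
Value: -929



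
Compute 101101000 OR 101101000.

OR: 1 when either bit is 1
  101101000
| 101101000
-----------
  101101000
Decimal: 360 | 360 = 360



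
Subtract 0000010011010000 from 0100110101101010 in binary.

Method 1 - Direct subtraction (column by column from the right: bit − bit − borrow-in; if negative, add 2 and borrow 1 from the next column):
borrow: 0000000100100000
        0100110101101010
-       0000010011010000
------------------------
        0100100010011010

Method 2 - Add two's complement:
Two's complement of 0000010011010000: invert → 1111101100101111, add 1 → 1111101100110000
  0100110101101010
+ 1111101100110000
------------------
 10100100010011010  (end carry out of the top bit = 1)
Discarding the end carry: 0100100010011010
Decimal check:
  0100110101101010 = 16384 + 2048 + 1024 + 256 + 64 + 32 + 8 + 2 = 19818
  0000010011010000 = 1024 + 128 + 64 + 16 = 1232
  19818 - 1232 = 18586, and 0100100010011010 = 16384 + 2048 + 128 + 16 + 8 + 2 = 18586 ✓



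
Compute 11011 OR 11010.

OR: 1 when either bit is 1
  11011
| 11010
-------
  11011
Decimal: 27 | 26 = 27



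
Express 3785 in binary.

Using repeated division by 2:
3785 ÷ 2 = 1892 remainder 1
1892 ÷ 2 = 946 remainder 0
946 ÷ 2 = 473 remainder 0
473 ÷ 2 = 236 remainder 1
236 ÷ 2 = 118 remainder 0
118 ÷ 2 = 59 remainder 0
59 ÷ 2 = 29 remainder 1
29 ÷ 2 = 14 remainder 1
14 ÷ 2 = 7 remainder 0
7 ÷ 2 = 3 remainder 1
3 ÷ 2 = 1 remainder 1
1 ÷ 2 = 0 remainder 1
Reading remainders bottom to top: 111011001001



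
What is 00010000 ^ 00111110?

XOR: 1 when bits differ
  00010000
^ 00111110
----------
  00101110
Decimal: 16 ^ 62 = 46



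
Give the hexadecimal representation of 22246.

Using repeated division by 16 (digits 10–15 are A–F):
22246 ÷ 16 = 1390 remainder 6
1390 ÷ 16 = 86 remainder 14 (E)
86 ÷ 16 = 5 remainder 6
5 ÷ 16 = 0 remainder 5
Reading remainders bottom to top: 56E6



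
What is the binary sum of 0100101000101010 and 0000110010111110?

Add column by column from the right: bit + bit + carry-in; write the sum mod 2, carry 1 when the sum is 2 or 3.
carry:  0001000001111100
        0100101000101010
+       0000110010111110
------------------------
       00101011011101000
(the carry out of the leftmost column, 0, becomes the leading bit)
Decimal check:
  0100101000101010 = 16384 + 2048 + 512 + 32 + 8 + 2 = 18986
  0000110010111110 = 2048 + 1024 + 128 + 32 + 16 + 8 + 4 + 2 = 3262
  18986 + 3262 = 22248, and 00101011011101000 = 16384 + 4096 + 1024 + 512 + 128 + 64 + 32 + 8 = 22248 ✓



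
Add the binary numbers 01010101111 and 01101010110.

Add column by column from the right: bit + bit + carry-in; write the sum mod 2, carry 1 when the sum is 2 or 3.
carry:  11111111100
        01010101111
+       01101010110
-------------------
       011000000101
(the carry out of the leftmost column, 0, becomes the leading bit)
Decimal check:
  01010101111 = 512 + 128 + 32 + 8 + 4 + 2 + 1 = 687
  01101010110 = 512 + 256 + 64 + 16 + 4 + 2 = 854
  687 + 854 = 1541, and 011000000101 = 1024 + 512 + 4 + 1 = 1541 ✓



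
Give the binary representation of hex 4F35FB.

Convert each hex digit to 4 bits:
  4 = 0100
  F = 1111
  3 = 0011
  5 = 0101
  F = 1111
  B = 1011
Concatenate: 010011110011010111111011



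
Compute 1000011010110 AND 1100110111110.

AND: 1 only when both bits are 1
  1000011010110
& 1100110111110
---------------
  1000010010110
Decimal: 4310 & 6590 = 4246



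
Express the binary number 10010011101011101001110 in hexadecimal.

Group into 4-bit nibbles from right:
  0100 = 4
  1001 = 9
  1101 = D
  0111 = 7
  0100 = 4
  1110 = E
Result: 49D74E



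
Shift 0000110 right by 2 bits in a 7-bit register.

Original: 0000110 (decimal 6)
Shift right by 2 positions
Drop the 2 low bits; fill with zeros on the left
Result: 0000001 (decimal 1)
Equivalent: 6 >> 2 = 6 ÷ 2^2 = 1



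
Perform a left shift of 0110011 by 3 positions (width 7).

Original: 0110011 (decimal 51)
Shift left by 3 positions
Append 3 zeros on the right and drop the 3 high bits that overflow the 7-bit width
Result: 0011000 (decimal 24)
Equivalent: 51 << 3 = 51 × 2^3 = 408, truncated to 7 bits = 24



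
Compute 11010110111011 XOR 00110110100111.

XOR: 1 when bits differ
  11010110111011
^ 00110110100111
----------------
  11100000011100
Decimal: 13755 ^ 3495 = 14364



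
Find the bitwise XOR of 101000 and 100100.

XOR: 1 when bits differ
  101000
^ 100100
--------
  001100
Decimal: 40 ^ 36 = 12



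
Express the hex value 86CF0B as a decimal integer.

Expand by place value (powers of 16):
Digit values: C = 12, F = 15, B = 11
86CF0B = 8 × 16^5 + 6 × 16^4 + 12 × 16^3 + 15 × 16^2 + 0 × 16^1 + 11 × 16^0
= 8 × 1048576 + 6 × 65536 + 12 × 4096 + 15 × 256 + 0 × 16 + 11 × 1
= 8388608 + 393216 + 49152 + 3840 + 0 + 11
= 8834827



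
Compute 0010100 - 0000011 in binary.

Method 1 - Direct subtraction (column by column from the right: bit − bit − borrow-in; if negative, add 2 and borrow 1 from the next column):
borrow: 0000110
        0010100
-       0000011
---------------
        0010001

Method 2 - Add two's complement:
Two's complement of 0000011: invert → 1111100, add 1 → 1111101
  0010100
+ 1111101
---------
 10010001  (end carry out of the top bit = 1)
Discarding the end carry: 0010001
Decimal check:
  0010100 = 16 + 4 = 20
  0000011 = 2 + 1 = 3
  20 - 3 = 17, and 0010001 = 16 + 1 = 17 ✓



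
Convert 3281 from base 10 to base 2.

Using repeated division by 2:
3281 ÷ 2 = 1640 remainder 1
1640 ÷ 2 = 820 remainder 0
820 ÷ 2 = 410 remainder 0
410 ÷ 2 = 205 remainder 0
205 ÷ 2 = 102 remainder 1
102 ÷ 2 = 51 remainder 0
51 ÷ 2 = 25 remainder 1
25 ÷ 2 = 12 remainder 1
12 ÷ 2 = 6 remainder 0
6 ÷ 2 = 3 remainder 0
3 ÷ 2 = 1 remainder 1
1 ÷ 2 = 0 remainder 1
Reading remainders bottom to top: 110011010001



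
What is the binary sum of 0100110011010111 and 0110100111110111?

Add column by column from the right: bit + bit + carry-in; write the sum mod 2, carry 1 when the sum is 2 or 3.
carry:  1001001111101110
        0100110011010111
+       0110100111110111
------------------------
       01011011011001110
(the carry out of the leftmost column, 0, becomes the leading bit)
Decimal check:
  0100110011010111 = 16384 + 2048 + 1024 + 128 + 64 + 16 + 4 + 2 + 1 = 19671
  0110100111110111 = 16384 + 8192 + 2048 + 256 + 128 + 64 + 32 + 16 + 4 + 2 + 1 = 27127
  19671 + 27127 = 46798, and 01011011011001110 = 32768 + 8192 + 4096 + 1024 + 512 + 128 + 64 + 8 + 4 + 2 = 46798 ✓



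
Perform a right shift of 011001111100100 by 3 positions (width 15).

Original: 011001111100100 (decimal 13284)
Shift right by 3 positions
Drop the 3 low bits; fill with zeros on the left
Result: 000011001111100 (decimal 1660)
Equivalent: 13284 >> 3 = 13284 ÷ 2^3 = 1660



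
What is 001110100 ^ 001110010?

XOR: 1 when bits differ
  001110100
^ 001110010
-----------
  000000110
Decimal: 116 ^ 114 = 6



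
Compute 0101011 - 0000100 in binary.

Method 1 - Direct subtraction (column by column from the right: bit − bit − borrow-in; if negative, add 2 and borrow 1 from the next column):
borrow: 0001000
        0101011
-       0000100
---------------
        0100111

Method 2 - Add two's complement:
Two's complement of 0000100: invert → 1111011, add 1 → 1111100
  0101011
+ 1111100
---------
 10100111  (end carry out of the top bit = 1)
Discarding the end carry: 0100111
Decimal check:
  0101011 = 32 + 8 + 2 + 1 = 43
  0000100 = 4
  43 - 4 = 39, and 0100111 = 32 + 4 + 2 + 1 = 39 ✓



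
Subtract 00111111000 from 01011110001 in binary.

Method 1 - Direct subtraction (column by column from the right: bit − bit − borrow-in; if negative, add 2 and borrow 1 from the next column):
borrow: 01111110000
        01011110001
-       00111111000
-------------------
        00011111001

Method 2 - Add two's complement:
Two's complement of 00111111000: invert → 11000000111, add 1 → 11000001000
  01011110001
+ 11000001000
-------------
 100011111001  (end carry out of the top bit = 1)
Discarding the end carry: 00011111001
Decimal check:
  01011110001 = 512 + 128 + 64 + 32 + 16 + 1 = 753
  00111111000 = 256 + 128 + 64 + 32 + 16 + 8 = 504
  753 - 504 = 249, and 00011111001 = 128 + 64 + 32 + 16 + 8 + 1 = 249 ✓



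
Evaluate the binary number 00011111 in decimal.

Sum of powers of 2 for each 1-bit:
2^0 + 2^1 + 2^2 + 2^3 + 2^4
= 1 + 2 + 4 + 8 + 16
= 31



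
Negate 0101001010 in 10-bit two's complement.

Original: 0101001010
Step 1 - Invert all bits: 1010110101
Step 2 - Add 1: 1010110110
Verification: 0101001010 + 1010110110 = 10000000000; discarding the end carry (carry out of the top bit) leaves the 10-bit value 0000000000, as required for x + (-x)



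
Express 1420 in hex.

Using repeated division by 16 (digits 10–15 are A–F):
1420 ÷ 16 = 88 remainder 12 (C)
88 ÷ 16 = 5 remainder 8
5 ÷ 16 = 0 remainder 5
Reading remainders bottom to top: 58C



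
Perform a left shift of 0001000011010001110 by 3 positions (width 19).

Original: 0001000011010001110 (decimal 34446)
Shift left by 3 positions
Append 3 zeros on the right
Result: 1000011010001110000 (decimal 275568)
Equivalent: 34446 << 3 = 34446 × 2^3 = 275568



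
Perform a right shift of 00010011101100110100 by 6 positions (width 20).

Original: 00010011101100110100 (decimal 80692)
Shift right by 6 positions
Drop the 6 low bits; fill with zeros on the left
Result: 00000000010011101100 (decimal 1260)
Equivalent: 80692 >> 6 = 80692 ÷ 2^6 = 1260



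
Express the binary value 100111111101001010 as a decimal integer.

Sum of powers of 2 for each 1-bit:
2^1 + 2^3 + 2^6 + 2^8 + 2^9 + 2^10 + 2^11 + 2^12 + 2^13 + 2^14 + 2^17
= 2 + 8 + 64 + 256 + 512 + 1024 + 2048 + 4096 + 8192 + 16384 + 131072
= 163658



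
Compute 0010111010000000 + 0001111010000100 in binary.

Add column by column from the right: bit + bit + carry-in; write the sum mod 2, carry 1 when the sum is 2 or 3.
carry:  0111110100000000
        0010111010000000
+       0001111010000100
------------------------
       00100110100000100
(the carry out of the leftmost column, 0, becomes the leading bit)
Decimal check:
  0010111010000000 = 8192 + 2048 + 1024 + 512 + 128 = 11904
  0001111010000100 = 4096 + 2048 + 1024 + 512 + 128 + 4 = 7812
  11904 + 7812 = 19716, and 00100110100000100 = 16384 + 2048 + 1024 + 256 + 4 = 19716 ✓

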